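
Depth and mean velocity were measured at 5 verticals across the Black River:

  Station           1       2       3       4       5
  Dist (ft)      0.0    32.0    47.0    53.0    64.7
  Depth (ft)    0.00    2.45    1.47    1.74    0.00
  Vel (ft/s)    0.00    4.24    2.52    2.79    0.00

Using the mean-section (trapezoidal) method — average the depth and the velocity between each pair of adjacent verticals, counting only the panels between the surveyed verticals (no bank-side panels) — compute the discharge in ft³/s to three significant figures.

Panel 1-2: Δb = 32 ft, d̄ = (0.00+2.45)/2 = 1.225, v̄ = (0.00+4.24)/2 = 2.12 → q = 32×1.225×2.12 = 83.10 ft³/s
Panel 2-3: Δb = 15 ft, d̄ = (2.45+1.47)/2 = 1.96, v̄ = (4.24+2.52)/2 = 3.38 → q = 15×1.96×3.38 = 99.37 ft³/s
Panel 3-4: Δb = 6 ft, d̄ = (1.47+1.74)/2 = 1.605, v̄ = (2.52+2.79)/2 = 2.655 → q = 6×1.605×2.655 = 25.57 ft³/s
Panel 4-5: Δb = 11.7 ft, d̄ = (1.74+0.00)/2 = 0.87, v̄ = (2.79+0.00)/2 = 1.395 → q = 11.7×0.87×1.395 = 14.20 ft³/s
Q = Σ q = 222.2 ft³/s

222 ft³/s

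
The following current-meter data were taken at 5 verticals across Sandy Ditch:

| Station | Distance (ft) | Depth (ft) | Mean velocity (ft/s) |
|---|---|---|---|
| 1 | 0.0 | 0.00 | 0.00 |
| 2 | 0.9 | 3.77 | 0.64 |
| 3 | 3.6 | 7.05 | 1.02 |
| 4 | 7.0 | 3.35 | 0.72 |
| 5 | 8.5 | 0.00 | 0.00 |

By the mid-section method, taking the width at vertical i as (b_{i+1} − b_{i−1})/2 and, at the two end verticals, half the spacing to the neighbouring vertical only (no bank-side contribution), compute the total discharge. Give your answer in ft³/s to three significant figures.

32.2 ft³/s

w_2 = (3.6 − 0.0)/2 = 1.8 ft; q_2 = 0.64 × 3.77 × 1.8 = 4.343 ft³/s
w_3 = (7.0 − 0.9)/2 = 3.05 ft; q_3 = 1.02 × 7.05 × 3.05 = 21.93 ft³/s
w_4 = (8.5 − 3.6)/2 = 2.45 ft; q_4 = 0.72 × 3.35 × 2.45 = 5.909 ft³/s
Stations 1, 5 contribute zero (depth or velocity is 0).
Q = Σ qᵢ = 32.18 ft³/s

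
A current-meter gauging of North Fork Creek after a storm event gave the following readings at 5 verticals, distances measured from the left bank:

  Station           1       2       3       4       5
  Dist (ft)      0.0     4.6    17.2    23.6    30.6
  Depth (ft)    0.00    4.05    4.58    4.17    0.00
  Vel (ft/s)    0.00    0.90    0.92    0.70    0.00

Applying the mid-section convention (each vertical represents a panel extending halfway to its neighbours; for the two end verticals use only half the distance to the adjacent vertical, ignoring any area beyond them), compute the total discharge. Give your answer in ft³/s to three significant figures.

90.9 ft³/s

w_2 = (17.2 − 0.0)/2 = 8.6 ft; q_2 = 0.90 × 4.05 × 8.6 = 31.35 ft³/s
w_3 = (23.6 − 4.6)/2 = 9.5 ft; q_3 = 0.92 × 4.58 × 9.5 = 40.03 ft³/s
w_4 = (30.6 − 17.2)/2 = 6.7 ft; q_4 = 0.70 × 4.17 × 6.7 = 19.56 ft³/s
Stations 1, 5 contribute zero (depth or velocity is 0).
Q = Σ qᵢ = 90.93 ft³/s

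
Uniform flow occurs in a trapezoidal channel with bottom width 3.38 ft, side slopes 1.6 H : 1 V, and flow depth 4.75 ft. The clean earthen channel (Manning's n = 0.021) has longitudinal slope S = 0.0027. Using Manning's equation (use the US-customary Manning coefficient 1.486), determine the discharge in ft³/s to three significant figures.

348 ft³/s

A = (b + z·y)·y = (3.38 + 1.6×4.75)×4.75 = 52.16 ft²
P = b + 2y√(1+z²) = 3.38 + 2×4.75×√(1+1.6²) = 21.30 ft
R = A/P = 52.16/21.30 = 2.448 ft
Q = (1.486/n)·A·R^(2/3)·S^(1/2) = (1.486/0.021) × 52.16 × 2.448^(2/3) × 0.0027^(1/2) = 348.3 ft³/s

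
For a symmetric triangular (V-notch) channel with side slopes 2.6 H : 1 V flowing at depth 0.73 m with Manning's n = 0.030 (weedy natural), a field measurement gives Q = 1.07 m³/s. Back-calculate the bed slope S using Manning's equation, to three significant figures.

0.00226

A = z·y² = 2.6×0.73² = 1.386 m²
P = 2y√(1+z²) = 2×0.73×√(1+2.6²) = 4.067 m
R = A/P = 1.386/4.067 = 0.3407 m
S = (Q·n / (1·A·R^(2/3)))² = (1.07×0.030 / (1×1.386×0.4878))² = 0.002256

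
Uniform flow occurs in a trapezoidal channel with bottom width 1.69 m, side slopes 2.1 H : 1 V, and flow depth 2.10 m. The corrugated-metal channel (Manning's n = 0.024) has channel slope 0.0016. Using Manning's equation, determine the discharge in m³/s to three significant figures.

A = (b + z·y)·y = (1.69 + 2.1×2.10)×2.10 = 12.81 m²
P = b + 2y√(1+z²) = 1.69 + 2×2.10×√(1+2.1²) = 11.46 m
R = A/P = 12.81/11.46 = 1.118 m
Q = (1/n)·A·R^(2/3)·S^(1/2) = (1/0.024) × 12.81 × 1.118^(2/3) × 0.0016^(1/2) = 23.00 m³/s

23.0 m³/s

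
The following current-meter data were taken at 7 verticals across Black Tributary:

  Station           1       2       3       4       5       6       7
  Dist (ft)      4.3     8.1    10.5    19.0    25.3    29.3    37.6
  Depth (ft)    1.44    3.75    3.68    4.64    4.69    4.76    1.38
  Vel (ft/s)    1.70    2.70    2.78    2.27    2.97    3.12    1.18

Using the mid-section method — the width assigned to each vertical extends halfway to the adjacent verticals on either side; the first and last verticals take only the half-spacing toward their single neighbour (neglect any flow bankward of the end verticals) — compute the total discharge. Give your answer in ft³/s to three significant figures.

340 ft³/s

w_1 = (8.1 − 4.3)/2 = 1.9 ft; q_1 = 1.70 × 1.44 × 1.9 = 4.651 ft³/s
w_2 = (10.5 − 4.3)/2 = 3.1 ft; q_2 = 2.70 × 3.75 × 3.1 = 31.39 ft³/s
w_3 = (19.0 − 8.1)/2 = 5.45 ft; q_3 = 2.78 × 3.68 × 5.45 = 55.76 ft³/s
w_4 = (25.3 − 10.5)/2 = 7.4 ft; q_4 = 2.27 × 4.64 × 7.4 = 77.94 ft³/s
w_5 = (29.3 − 19.0)/2 = 5.15 ft; q_5 = 2.97 × 4.69 × 5.15 = 71.74 ft³/s
w_6 = (37.6 − 25.3)/2 = 6.15 ft; q_6 = 3.12 × 4.76 × 6.15 = 91.33 ft³/s
w_7 = (37.6 − 29.3)/2 = 4.15 ft; q_7 = 1.18 × 1.38 × 4.15 = 6.758 ft³/s
Q = Σ qᵢ = 339.6 ft³/s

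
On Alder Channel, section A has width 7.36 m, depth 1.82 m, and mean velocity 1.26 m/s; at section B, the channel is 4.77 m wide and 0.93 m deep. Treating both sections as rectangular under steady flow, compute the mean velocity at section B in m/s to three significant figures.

Q = A₁V₁ = (7.36×1.82) × 1.26 = 16.88 m³/s
A₂ = 4.77 × 0.93 = 4.436 m²
V₂ = Q/A₂ = 16.88/4.436 = 3.805 m/s

3.80 m/s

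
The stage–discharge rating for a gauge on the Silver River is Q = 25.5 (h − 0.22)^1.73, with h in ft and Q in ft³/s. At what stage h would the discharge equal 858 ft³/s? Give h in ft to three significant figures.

7.85 ft

h − h₀ = (Q/C)^(1/b) = (858/25.5)^(1/1.73) = 7.632 ft
h = 0.22 + 7.632 = 7.852 ft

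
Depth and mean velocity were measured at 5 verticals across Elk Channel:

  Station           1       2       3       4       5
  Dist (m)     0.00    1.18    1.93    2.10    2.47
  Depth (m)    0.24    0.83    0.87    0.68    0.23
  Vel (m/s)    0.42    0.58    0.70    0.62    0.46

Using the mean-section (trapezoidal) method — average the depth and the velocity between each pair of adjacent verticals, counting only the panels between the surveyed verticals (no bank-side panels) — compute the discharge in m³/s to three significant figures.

Panel 1-2: Δb = 1.18 m, d̄ = (0.24+0.83)/2 = 0.535, v̄ = (0.42+0.58)/2 = 0.5 → q = 1.18×0.535×0.5 = 0.3157 m³/s
Panel 2-3: Δb = 0.75 m, d̄ = (0.83+0.87)/2 = 0.85, v̄ = (0.58+0.70)/2 = 0.64 → q = 0.75×0.85×0.64 = 0.4080 m³/s
Panel 3-4: Δb = 0.17 m, d̄ = (0.87+0.68)/2 = 0.775, v̄ = (0.70+0.62)/2 = 0.66 → q = 0.17×0.775×0.66 = 0.08696 m³/s
Panel 4-5: Δb = 0.37 m, d̄ = (0.68+0.23)/2 = 0.455, v̄ = (0.62+0.46)/2 = 0.54 → q = 0.37×0.455×0.54 = 0.09091 m³/s
Q = Σ q = 0.9015 m³/s

0.902 m³/s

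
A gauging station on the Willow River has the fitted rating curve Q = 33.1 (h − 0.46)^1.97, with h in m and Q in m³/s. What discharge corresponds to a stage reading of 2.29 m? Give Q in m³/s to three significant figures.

109 m³/s

Q = 33.1 × (2.29 − 0.46)^1.97 = 33.1 × 1.83^1.97 = 108.9 m³/s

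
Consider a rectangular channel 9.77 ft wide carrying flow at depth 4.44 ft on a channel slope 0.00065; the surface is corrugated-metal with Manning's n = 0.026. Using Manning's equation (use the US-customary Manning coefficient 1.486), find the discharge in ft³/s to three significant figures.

111 ft³/s

A = b·y = 9.77 × 4.44 = 43.38 ft²
P = b + 2y = 9.77 + 2×4.44 = 18.65 ft
R = A/P = 43.38/18.65 = 2.326 ft
Q = (1.486/n)·A·R^(2/3)·S^(1/2) = (1.486/0.026) × 43.38 × 2.326^(2/3) × 0.00065^(1/2) = 111.0 ft³/s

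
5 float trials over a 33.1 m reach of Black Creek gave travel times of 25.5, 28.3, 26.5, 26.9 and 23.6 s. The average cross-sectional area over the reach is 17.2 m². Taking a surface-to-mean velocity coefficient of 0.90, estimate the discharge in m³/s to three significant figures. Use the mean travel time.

19.6 m³/s

t̄ = (25.5 + 28.3 + 26.5 + 26.9 + 23.6) / 5 = 26.16 s
v_surface = L / t̄ = 33.1 / 26.16 = 1.265 m/s
v_mean = 0.90 × 1.265 = 1.139 m/s
Q = A × v_mean = 17.2 × 1.139 = 19.59 m³/s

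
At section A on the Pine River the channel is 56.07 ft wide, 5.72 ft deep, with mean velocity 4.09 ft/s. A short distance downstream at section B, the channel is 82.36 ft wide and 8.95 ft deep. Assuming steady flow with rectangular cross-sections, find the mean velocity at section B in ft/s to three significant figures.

Q = A₁V₁ = (56.07×5.72) × 4.09 = 1312 ft³/s
A₂ = 82.36 × 8.95 = 737.1 ft²
V₂ = Q/A₂ = 1312/737.1 = 1.780 ft/s

1.78 ft/s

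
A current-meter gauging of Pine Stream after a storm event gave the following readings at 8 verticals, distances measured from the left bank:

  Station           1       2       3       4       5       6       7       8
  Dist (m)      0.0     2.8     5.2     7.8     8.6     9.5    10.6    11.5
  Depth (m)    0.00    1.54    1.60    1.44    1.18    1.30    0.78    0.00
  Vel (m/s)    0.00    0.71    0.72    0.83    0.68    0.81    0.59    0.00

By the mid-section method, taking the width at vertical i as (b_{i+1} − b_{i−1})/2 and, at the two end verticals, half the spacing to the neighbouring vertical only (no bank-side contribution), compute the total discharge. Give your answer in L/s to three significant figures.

w_2 = (5.2 − 0.0)/2 = 2.6 m; q_2 = 0.71 × 1.54 × 2.6 = 2.843 m³/s
w_3 = (7.8 − 2.8)/2 = 2.5 m; q_3 = 0.72 × 1.60 × 2.5 = 2.880 m³/s
w_4 = (8.6 − 5.2)/2 = 1.7 m; q_4 = 0.83 × 1.44 × 1.7 = 2.032 m³/s
w_5 = (9.5 − 7.8)/2 = 0.85 m; q_5 = 0.68 × 1.18 × 0.85 = 0.6820 m³/s
w_6 = (10.6 − 8.6)/2 = 1 m; q_6 = 0.81 × 1.30 × 1 = 1.053 m³/s
w_7 = (11.5 − 9.5)/2 = 1 m; q_7 = 0.59 × 0.78 × 1 = 0.4602 m³/s
Stations 1, 8 contribute zero (depth or velocity is 0).
Q = Σ qᵢ = 9.950 m³/s
= 9.950 × 1000 = 9950 L/s

9950 L/s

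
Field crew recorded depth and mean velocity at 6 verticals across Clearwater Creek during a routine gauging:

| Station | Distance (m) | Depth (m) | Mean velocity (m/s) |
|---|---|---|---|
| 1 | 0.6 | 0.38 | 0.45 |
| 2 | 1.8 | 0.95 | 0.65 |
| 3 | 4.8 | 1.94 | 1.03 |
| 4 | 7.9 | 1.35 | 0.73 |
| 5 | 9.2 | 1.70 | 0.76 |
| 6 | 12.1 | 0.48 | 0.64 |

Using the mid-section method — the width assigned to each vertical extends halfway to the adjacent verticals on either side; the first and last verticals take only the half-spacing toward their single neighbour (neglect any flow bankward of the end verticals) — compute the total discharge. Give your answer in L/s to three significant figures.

w_1 = (1.8 − 0.6)/2 = 0.6 m; q_1 = 0.45 × 0.38 × 0.6 = 0.1026 m³/s
w_2 = (4.8 − 0.6)/2 = 2.1 m; q_2 = 0.65 × 0.95 × 2.1 = 1.297 m³/s
w_3 = (7.9 − 1.8)/2 = 3.05 m; q_3 = 1.03 × 1.94 × 3.05 = 6.095 m³/s
w_4 = (9.2 − 4.8)/2 = 2.2 m; q_4 = 0.73 × 1.35 × 2.2 = 2.168 m³/s
w_5 = (12.1 − 7.9)/2 = 2.1 m; q_5 = 0.76 × 1.70 × 2.1 = 2.713 m³/s
w_6 = (12.1 − 9.2)/2 = 1.45 m; q_6 = 0.64 × 0.48 × 1.45 = 0.4454 m³/s
Q = Σ qᵢ = 12.82 m³/s
= 12.82 × 1000 = 12820 L/s

12800 L/s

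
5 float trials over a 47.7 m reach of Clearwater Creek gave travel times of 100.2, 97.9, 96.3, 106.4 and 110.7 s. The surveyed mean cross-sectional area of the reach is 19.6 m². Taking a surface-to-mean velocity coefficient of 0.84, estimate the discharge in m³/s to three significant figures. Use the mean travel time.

t̄ = (100.2 + 97.9 + 96.3 + 106.4 + 110.7) / 5 = 102.3 s
v_surface = L / t̄ = 47.7 / 102.3 = 0.4663 m/s
v_mean = 0.84 × 0.4663 = 0.3917 m/s
Q = A × v_mean = 19.6 × 0.3917 = 7.677 m³/s

7.68 m³/s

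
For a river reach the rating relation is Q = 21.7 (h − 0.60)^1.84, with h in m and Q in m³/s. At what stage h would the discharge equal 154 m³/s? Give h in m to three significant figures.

h − h₀ = (Q/C)^(1/b) = (154/21.7)^(1/1.84) = 2.901 m
h = 0.60 + 2.901 = 3.501 m

3.50 m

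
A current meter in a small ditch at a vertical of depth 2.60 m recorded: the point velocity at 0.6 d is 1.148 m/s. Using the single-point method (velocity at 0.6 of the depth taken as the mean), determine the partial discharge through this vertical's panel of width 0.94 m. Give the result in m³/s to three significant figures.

v̄ = v₀.₆ = 1.148 m/s
q = v̄ × d × w = 1.148 × 2.60 × 0.94 = 2.806 m³/s

2.81 m³/s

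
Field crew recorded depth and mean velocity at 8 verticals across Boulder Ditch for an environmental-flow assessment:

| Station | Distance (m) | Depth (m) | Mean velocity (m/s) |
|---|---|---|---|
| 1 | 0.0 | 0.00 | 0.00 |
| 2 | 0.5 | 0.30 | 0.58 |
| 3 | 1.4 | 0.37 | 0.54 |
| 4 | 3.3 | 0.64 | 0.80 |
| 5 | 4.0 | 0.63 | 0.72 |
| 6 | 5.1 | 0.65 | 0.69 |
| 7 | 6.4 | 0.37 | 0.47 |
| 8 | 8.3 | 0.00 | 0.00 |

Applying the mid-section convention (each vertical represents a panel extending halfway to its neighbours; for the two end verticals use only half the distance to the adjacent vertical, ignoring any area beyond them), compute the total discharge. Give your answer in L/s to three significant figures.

2290 L/s

w_2 = (1.4 − 0.0)/2 = 0.7 m; q_2 = 0.58 × 0.30 × 0.7 = 0.1218 m³/s
w_3 = (3.3 − 0.5)/2 = 1.4 m; q_3 = 0.54 × 0.37 × 1.4 = 0.2797 m³/s
w_4 = (4.0 − 1.4)/2 = 1.3 m; q_4 = 0.80 × 0.64 × 1.3 = 0.6656 m³/s
w_5 = (5.1 − 3.3)/2 = 0.9 m; q_5 = 0.72 × 0.63 × 0.9 = 0.4082 m³/s
w_6 = (6.4 − 4.0)/2 = 1.2 m; q_6 = 0.69 × 0.65 × 1.2 = 0.5382 m³/s
w_7 = (8.3 − 5.1)/2 = 1.6 m; q_7 = 0.47 × 0.37 × 1.6 = 0.2782 m³/s
Stations 1, 8 contribute zero (depth or velocity is 0).
Q = Σ qᵢ = 2.292 m³/s
= 2.292 × 1000 = 2292 L/s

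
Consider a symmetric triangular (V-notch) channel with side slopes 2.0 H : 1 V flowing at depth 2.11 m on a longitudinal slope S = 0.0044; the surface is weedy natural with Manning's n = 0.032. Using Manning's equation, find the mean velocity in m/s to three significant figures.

A = z·y² = 2.0×2.11² = 8.904 m²
P = 2y√(1+z²) = 2×2.11×√(1+2.0²) = 9.436 m
R = A/P = 8.904/9.436 = 0.9436 m
Q = (1/n)·A·R^(2/3)·S^(1/2) = (1/0.032) × 8.904 × 0.9436^(2/3) × 0.0044^(1/2) = 17.76 m³/s
V = Q/A = 17.76/8.904 = 1.994 m/s

1.99 m/s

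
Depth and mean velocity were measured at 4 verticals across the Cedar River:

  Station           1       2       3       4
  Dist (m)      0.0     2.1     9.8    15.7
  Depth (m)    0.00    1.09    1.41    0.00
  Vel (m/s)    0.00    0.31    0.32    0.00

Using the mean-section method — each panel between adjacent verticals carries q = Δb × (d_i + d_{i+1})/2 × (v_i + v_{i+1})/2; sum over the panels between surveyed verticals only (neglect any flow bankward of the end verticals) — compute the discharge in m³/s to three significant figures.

Panel 1-2: Δb = 2.1 m, d̄ = (0.00+1.09)/2 = 0.545, v̄ = (0.00+0.31)/2 = 0.155 → q = 2.1×0.545×0.155 = 0.1774 m³/s
Panel 2-3: Δb = 7.7 m, d̄ = (1.09+1.41)/2 = 1.25, v̄ = (0.31+0.32)/2 = 0.315 → q = 7.7×1.25×0.315 = 3.032 m³/s
Panel 3-4: Δb = 5.9 m, d̄ = (1.41+0.00)/2 = 0.705, v̄ = (0.32+0.00)/2 = 0.16 → q = 5.9×0.705×0.16 = 0.6655 m³/s
Q = Σ q = 3.875 m³/s

3.87 m³/s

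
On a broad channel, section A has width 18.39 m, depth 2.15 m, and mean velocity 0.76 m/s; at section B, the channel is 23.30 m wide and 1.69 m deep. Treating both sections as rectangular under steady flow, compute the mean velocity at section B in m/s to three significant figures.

Q = A₁V₁ = (18.39×2.15) × 0.76 = 30.05 m³/s
A₂ = 23.30 × 1.69 = 39.38 m²
V₂ = Q/A₂ = 30.05/39.38 = 0.7631 m/s

0.763 m/s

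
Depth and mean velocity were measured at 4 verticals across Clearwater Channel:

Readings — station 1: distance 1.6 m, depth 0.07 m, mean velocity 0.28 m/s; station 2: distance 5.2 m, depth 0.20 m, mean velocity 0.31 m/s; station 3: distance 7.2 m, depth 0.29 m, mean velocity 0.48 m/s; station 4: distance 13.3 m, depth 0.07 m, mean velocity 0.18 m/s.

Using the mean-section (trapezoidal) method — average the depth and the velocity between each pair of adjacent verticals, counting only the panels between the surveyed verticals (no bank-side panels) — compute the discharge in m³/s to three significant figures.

0.699 m³/s

Panel 1-2: Δb = 3.6 m, d̄ = (0.07+0.20)/2 = 0.135, v̄ = (0.28+0.31)/2 = 0.295 → q = 3.6×0.135×0.295 = 0.1434 m³/s
Panel 2-3: Δb = 2 m, d̄ = (0.20+0.29)/2 = 0.245, v̄ = (0.31+0.48)/2 = 0.395 → q = 2×0.245×0.395 = 0.1936 m³/s
Panel 3-4: Δb = 6.1 m, d̄ = (0.29+0.07)/2 = 0.18, v̄ = (0.48+0.18)/2 = 0.33 → q = 6.1×0.18×0.33 = 0.3623 m³/s
Q = Σ q = 0.6993 m³/s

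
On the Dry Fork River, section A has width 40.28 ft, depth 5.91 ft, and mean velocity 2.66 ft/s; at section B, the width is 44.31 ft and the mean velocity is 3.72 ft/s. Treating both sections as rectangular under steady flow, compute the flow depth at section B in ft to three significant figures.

3.84 ft

Q = A₁V₁ = (40.28×5.91) × 2.66 = 633.2 ft³/s
d₂ = Q/(b₂ V₂) = 633.2/(44.31×3.72) = 3.842 ft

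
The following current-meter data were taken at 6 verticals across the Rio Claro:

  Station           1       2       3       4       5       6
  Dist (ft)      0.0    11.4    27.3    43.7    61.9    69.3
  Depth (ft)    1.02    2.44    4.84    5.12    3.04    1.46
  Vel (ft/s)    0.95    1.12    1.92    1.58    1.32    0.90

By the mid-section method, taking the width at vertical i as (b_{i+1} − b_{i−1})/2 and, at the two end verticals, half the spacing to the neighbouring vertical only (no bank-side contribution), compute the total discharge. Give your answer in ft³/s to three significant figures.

w_1 = (11.4 − 0.0)/2 = 5.7 ft; q_1 = 0.95 × 1.02 × 5.7 = 5.523 ft³/s
w_2 = (27.3 − 0.0)/2 = 13.65 ft; q_2 = 1.12 × 2.44 × 13.65 = 37.30 ft³/s
w_3 = (43.7 − 11.4)/2 = 16.15 ft; q_3 = 1.92 × 4.84 × 16.15 = 150.1 ft³/s
w_4 = (61.9 − 27.3)/2 = 17.3 ft; q_4 = 1.58 × 5.12 × 17.3 = 140.0 ft³/s
w_5 = (69.3 − 43.7)/2 = 12.8 ft; q_5 = 1.32 × 3.04 × 12.8 = 51.36 ft³/s
w_6 = (69.3 − 61.9)/2 = 3.7 ft; q_6 = 0.90 × 1.46 × 3.7 = 4.862 ft³/s
Q = Σ qᵢ = 389.1 ft³/s

389 ft³/s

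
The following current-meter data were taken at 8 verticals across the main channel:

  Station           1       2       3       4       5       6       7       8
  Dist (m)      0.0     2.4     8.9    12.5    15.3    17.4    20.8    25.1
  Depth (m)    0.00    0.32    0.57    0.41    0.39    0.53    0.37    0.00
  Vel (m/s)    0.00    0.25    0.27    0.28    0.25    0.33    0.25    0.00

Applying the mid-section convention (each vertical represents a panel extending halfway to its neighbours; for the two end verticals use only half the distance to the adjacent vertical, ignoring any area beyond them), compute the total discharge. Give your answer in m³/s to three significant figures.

2.58 m³/s

w_2 = (8.9 − 0.0)/2 = 4.45 m; q_2 = 0.25 × 0.32 × 4.45 = 0.3560 m³/s
w_3 = (12.5 − 2.4)/2 = 5.05 m; q_3 = 0.27 × 0.57 × 5.05 = 0.7772 m³/s
w_4 = (15.3 − 8.9)/2 = 3.2 m; q_4 = 0.28 × 0.41 × 3.2 = 0.3674 m³/s
w_5 = (17.4 − 12.5)/2 = 2.45 m; q_5 = 0.25 × 0.39 × 2.45 = 0.2389 m³/s
w_6 = (20.8 − 15.3)/2 = 2.75 m; q_6 = 0.33 × 0.53 × 2.75 = 0.4810 m³/s
w_7 = (25.1 − 17.4)/2 = 3.85 m; q_7 = 0.25 × 0.37 × 3.85 = 0.3561 m³/s
Stations 1, 8 contribute zero (depth or velocity is 0).
Q = Σ qᵢ = 2.577 m³/s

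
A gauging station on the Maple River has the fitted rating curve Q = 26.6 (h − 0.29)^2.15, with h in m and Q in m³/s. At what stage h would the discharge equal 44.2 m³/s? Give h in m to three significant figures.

1.56 m

h − h₀ = (Q/C)^(1/b) = (44.2/26.6)^(1/2.15) = 1.266 m
h = 0.29 + 1.266 = 1.556 m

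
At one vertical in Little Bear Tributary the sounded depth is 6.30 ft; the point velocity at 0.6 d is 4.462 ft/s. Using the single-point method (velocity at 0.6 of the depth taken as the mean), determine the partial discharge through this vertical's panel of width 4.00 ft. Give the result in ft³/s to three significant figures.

v̄ = v₀.₆ = 4.462 ft/s
q = v̄ × d × w = 4.462 × 6.30 × 4.00 = 112.4 ft³/s

112 ft³/s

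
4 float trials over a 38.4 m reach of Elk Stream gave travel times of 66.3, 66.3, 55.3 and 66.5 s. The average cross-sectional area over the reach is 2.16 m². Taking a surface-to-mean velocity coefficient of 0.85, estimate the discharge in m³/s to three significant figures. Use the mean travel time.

t̄ = (66.3 + 66.3 + 55.3 + 66.5) / 4 = 63.6 s
v_surface = L / t̄ = 38.4 / 63.6 = 0.6038 m/s
v_mean = 0.85 × 0.6038 = 0.5132 m/s
Q = A × v_mean = 2.16 × 0.5132 = 1.109 m³/s

1.11 m³/s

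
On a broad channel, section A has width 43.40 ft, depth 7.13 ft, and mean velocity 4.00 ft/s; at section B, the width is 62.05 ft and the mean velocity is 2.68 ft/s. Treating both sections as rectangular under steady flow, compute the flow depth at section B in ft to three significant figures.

7.44 ft

Q = A₁V₁ = (43.40×7.13) × 4.00 = 1238 ft³/s
d₂ = Q/(b₂ V₂) = 1238/(62.05×2.68) = 7.443 ft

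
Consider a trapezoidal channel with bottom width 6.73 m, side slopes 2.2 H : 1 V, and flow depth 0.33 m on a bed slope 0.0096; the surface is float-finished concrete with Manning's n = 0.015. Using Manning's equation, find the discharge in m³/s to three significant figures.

A = (b + z·y)·y = (6.73 + 2.2×0.33)×0.33 = 2.460 m²
P = b + 2y√(1+z²) = 6.73 + 2×0.33×√(1+2.2²) = 8.325 m
R = A/P = 2.460/8.325 = 0.2956 m
Q = (1/n)·A·R^(2/3)·S^(1/2) = (1/0.015) × 2.460 × 0.2956^(2/3) × 0.0096^(1/2) = 7.131 m³/s

7.13 m³/s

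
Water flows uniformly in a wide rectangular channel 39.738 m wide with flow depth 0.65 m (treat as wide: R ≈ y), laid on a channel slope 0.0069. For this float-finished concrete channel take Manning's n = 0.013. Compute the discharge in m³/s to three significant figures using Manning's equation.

A = b·y = 39.738 × 0.65 = 25.83 m²
Wide channel: R ≈ y = 0.65 m
Q = (1/n)·A·R^(2/3)·S^(1/2) = (1/0.013) × 25.83 × 0.6500^(2/3) × 0.0069^(1/2) = 123.8 m³/s

124 m³/s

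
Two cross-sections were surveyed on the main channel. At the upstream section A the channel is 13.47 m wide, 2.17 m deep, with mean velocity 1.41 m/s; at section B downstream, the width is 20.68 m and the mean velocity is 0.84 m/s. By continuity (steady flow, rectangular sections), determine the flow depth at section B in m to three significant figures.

2.37 m

Q = A₁V₁ = (13.47×2.17) × 1.41 = 41.21 m³/s
d₂ = Q/(b₂ V₂) = 41.21/(20.68×0.84) = 2.373 m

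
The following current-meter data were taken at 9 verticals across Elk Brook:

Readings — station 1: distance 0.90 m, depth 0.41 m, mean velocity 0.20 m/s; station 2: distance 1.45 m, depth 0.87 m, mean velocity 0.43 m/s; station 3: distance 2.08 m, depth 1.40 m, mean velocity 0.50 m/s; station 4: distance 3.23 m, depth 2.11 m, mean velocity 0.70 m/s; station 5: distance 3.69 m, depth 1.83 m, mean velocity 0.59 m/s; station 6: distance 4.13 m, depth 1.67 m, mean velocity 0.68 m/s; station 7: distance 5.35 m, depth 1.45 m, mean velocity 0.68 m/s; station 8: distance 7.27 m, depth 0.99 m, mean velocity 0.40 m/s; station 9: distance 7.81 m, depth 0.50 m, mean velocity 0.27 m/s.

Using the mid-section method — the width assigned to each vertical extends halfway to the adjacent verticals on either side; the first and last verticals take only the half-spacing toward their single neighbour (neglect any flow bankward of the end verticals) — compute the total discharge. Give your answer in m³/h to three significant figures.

20000 m³/h

w_1 = (1.45 − 0.90)/2 = 0.275 m; q_1 = 0.20 × 0.41 × 0.275 = 0.02255 m³/s
w_2 = (2.08 − 0.90)/2 = 0.59 m; q_2 = 0.43 × 0.87 × 0.59 = 0.2207 m³/s
w_3 = (3.23 − 1.45)/2 = 0.89 m; q_3 = 0.50 × 1.40 × 0.89 = 0.6230 m³/s
w_4 = (3.69 − 2.08)/2 = 0.805 m; q_4 = 0.70 × 2.11 × 0.805 = 1.189 m³/s
w_5 = (4.13 − 3.23)/2 = 0.45 m; q_5 = 0.59 × 1.83 × 0.45 = 0.4859 m³/s
w_6 = (5.35 − 3.69)/2 = 0.83 m; q_6 = 0.68 × 1.67 × 0.83 = 0.9425 m³/s
w_7 = (7.27 − 4.13)/2 = 1.57 m; q_7 = 0.68 × 1.45 × 1.57 = 1.548 m³/s
w_8 = (7.81 − 5.35)/2 = 1.23 m; q_8 = 0.40 × 0.99 × 1.23 = 0.4871 m³/s
w_9 = (7.81 − 7.27)/2 = 0.27 m; q_9 = 0.27 × 0.50 × 0.27 = 0.03645 m³/s
Q = Σ qᵢ = 5.555 m³/s
= 5.555 × 3600 = 20000 m³/h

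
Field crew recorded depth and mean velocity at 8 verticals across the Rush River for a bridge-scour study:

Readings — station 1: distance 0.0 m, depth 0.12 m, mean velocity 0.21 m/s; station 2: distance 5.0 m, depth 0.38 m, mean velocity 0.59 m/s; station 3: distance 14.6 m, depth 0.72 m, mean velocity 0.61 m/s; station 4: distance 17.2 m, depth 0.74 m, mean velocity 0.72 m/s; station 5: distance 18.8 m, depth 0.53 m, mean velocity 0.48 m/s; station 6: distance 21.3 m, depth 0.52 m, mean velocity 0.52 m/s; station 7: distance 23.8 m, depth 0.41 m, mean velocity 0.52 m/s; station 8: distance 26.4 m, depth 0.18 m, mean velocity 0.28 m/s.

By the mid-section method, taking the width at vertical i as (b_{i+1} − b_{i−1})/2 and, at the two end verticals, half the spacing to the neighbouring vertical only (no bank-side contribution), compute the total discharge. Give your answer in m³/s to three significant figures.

7.30 m³/s

w_1 = (5.0 − 0.0)/2 = 2.5 m; q_1 = 0.21 × 0.12 × 2.5 = 0.06300 m³/s
w_2 = (14.6 − 0.0)/2 = 7.3 m; q_2 = 0.59 × 0.38 × 7.3 = 1.637 m³/s
w_3 = (17.2 − 5.0)/2 = 6.1 m; q_3 = 0.61 × 0.72 × 6.1 = 2.679 m³/s
w_4 = (18.8 − 14.6)/2 = 2.1 m; q_4 = 0.72 × 0.74 × 2.1 = 1.119 m³/s
w_5 = (21.3 − 17.2)/2 = 2.05 m; q_5 = 0.48 × 0.53 × 2.05 = 0.5215 m³/s
w_6 = (23.8 − 18.8)/2 = 2.5 m; q_6 = 0.52 × 0.52 × 2.5 = 0.6760 m³/s
w_7 = (26.4 − 21.3)/2 = 2.55 m; q_7 = 0.52 × 0.41 × 2.55 = 0.5437 m³/s
w_8 = (26.4 − 23.8)/2 = 1.3 m; q_8 = 0.28 × 0.18 × 1.3 = 0.06552 m³/s
Q = Σ qᵢ = 7.304 m³/s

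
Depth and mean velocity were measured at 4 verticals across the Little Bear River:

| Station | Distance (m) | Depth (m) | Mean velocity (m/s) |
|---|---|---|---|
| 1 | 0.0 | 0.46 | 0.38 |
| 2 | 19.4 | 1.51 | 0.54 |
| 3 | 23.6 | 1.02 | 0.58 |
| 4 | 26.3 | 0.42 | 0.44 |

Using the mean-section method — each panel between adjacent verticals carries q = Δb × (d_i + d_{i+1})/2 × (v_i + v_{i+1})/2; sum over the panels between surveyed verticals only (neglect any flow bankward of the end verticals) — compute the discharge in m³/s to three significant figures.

Panel 1-2: Δb = 19.4 m, d̄ = (0.46+1.51)/2 = 0.985, v̄ = (0.38+0.54)/2 = 0.46 → q = 19.4×0.985×0.46 = 8.790 m³/s
Panel 2-3: Δb = 4.2 m, d̄ = (1.51+1.02)/2 = 1.265, v̄ = (0.54+0.58)/2 = 0.56 → q = 4.2×1.265×0.56 = 2.975 m³/s
Panel 3-4: Δb = 2.7 m, d̄ = (1.02+0.42)/2 = 0.72, v̄ = (0.58+0.44)/2 = 0.51 → q = 2.7×0.72×0.51 = 0.9914 m³/s
Q = Σ q = 12.76 m³/s

12.8 m³/s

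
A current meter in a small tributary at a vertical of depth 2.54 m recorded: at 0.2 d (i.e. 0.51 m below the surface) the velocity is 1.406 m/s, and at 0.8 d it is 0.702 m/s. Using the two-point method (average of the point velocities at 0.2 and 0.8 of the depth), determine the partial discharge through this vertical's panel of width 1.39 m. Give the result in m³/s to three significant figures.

v̄ = (1.406 + 0.702) / 2 = 1.054 m/s
q = v̄ × d × w = 1.054 × 2.54 × 1.39 = 3.721 m³/s

3.72 m³/s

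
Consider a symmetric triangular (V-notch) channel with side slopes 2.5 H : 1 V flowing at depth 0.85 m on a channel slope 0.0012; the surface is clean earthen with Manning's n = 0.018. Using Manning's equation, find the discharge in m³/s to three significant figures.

1.87 m³/s

A = z·y² = 2.5×0.85² = 1.806 m²
P = 2y√(1+z²) = 2×0.85×√(1+2.5²) = 4.577 m
R = A/P = 1.806/4.577 = 0.3946 m
Q = (1/n)·A·R^(2/3)·S^(1/2) = (1/0.018) × 1.806 × 0.3946^(2/3) × 0.0012^(1/2) = 1.870 m³/s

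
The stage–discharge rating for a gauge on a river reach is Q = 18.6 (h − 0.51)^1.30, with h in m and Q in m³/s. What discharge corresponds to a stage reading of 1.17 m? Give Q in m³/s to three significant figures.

10.8 m³/s

Q = 18.6 × (1.17 − 0.51)^1.30 = 18.6 × 0.66^1.30 = 10.84 m³/s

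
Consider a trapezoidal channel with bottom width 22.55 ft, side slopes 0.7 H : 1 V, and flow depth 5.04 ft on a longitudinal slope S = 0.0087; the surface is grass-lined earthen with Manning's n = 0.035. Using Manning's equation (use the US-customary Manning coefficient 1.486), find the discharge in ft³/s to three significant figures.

A = (b + z·y)·y = (22.55 + 0.7×5.04)×5.04 = 131.4 ft²
P = b + 2y√(1+z²) = 22.55 + 2×5.04×√(1+0.7²) = 34.85 ft
R = A/P = 131.4/34.85 = 3.771 ft
Q = (1.486/n)·A·R^(2/3)·S^(1/2) = (1.486/0.035) × 131.4 × 3.771^(2/3) × 0.0087^(1/2) = 1261 ft³/s

1260 ft³/s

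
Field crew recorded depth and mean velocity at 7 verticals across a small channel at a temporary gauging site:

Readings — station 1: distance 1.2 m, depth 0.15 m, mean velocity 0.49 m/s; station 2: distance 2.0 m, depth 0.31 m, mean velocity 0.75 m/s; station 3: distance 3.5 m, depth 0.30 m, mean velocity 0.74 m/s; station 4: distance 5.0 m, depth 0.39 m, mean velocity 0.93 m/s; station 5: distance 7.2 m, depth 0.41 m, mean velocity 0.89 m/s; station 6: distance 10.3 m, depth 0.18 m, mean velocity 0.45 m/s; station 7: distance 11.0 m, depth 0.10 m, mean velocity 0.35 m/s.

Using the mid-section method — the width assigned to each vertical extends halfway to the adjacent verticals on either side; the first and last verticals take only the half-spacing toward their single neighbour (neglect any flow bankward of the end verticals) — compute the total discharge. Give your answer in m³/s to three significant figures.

w_1 = (2.0 − 1.2)/2 = 0.4 m; q_1 = 0.49 × 0.15 × 0.4 = 0.02940 m³/s
w_2 = (3.5 − 1.2)/2 = 1.15 m; q_2 = 0.75 × 0.31 × 1.15 = 0.2674 m³/s
w_3 = (5.0 − 2.0)/2 = 1.5 m; q_3 = 0.74 × 0.30 × 1.5 = 0.3330 m³/s
w_4 = (7.2 − 3.5)/2 = 1.85 m; q_4 = 0.93 × 0.39 × 1.85 = 0.6710 m³/s
w_5 = (10.3 − 5.0)/2 = 2.65 m; q_5 = 0.89 × 0.41 × 2.65 = 0.9670 m³/s
w_6 = (11.0 − 7.2)/2 = 1.9 m; q_6 = 0.45 × 0.18 × 1.9 = 0.1539 m³/s
w_7 = (11.0 − 10.3)/2 = 0.35 m; q_7 = 0.35 × 0.10 × 0.35 = 0.01225 m³/s
Q = Σ qᵢ = 2.434 m³/s

2.43 m³/s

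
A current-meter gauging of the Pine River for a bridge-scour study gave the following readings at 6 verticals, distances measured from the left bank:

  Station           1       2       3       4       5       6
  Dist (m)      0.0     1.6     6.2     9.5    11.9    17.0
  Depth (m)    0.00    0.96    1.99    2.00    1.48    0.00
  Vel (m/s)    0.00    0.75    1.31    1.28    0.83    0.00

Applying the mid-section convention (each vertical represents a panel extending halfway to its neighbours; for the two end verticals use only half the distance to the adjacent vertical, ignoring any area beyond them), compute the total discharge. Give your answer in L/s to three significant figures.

w_2 = (6.2 − 0.0)/2 = 3.1 m; q_2 = 0.75 × 0.96 × 3.1 = 2.232 m³/s
w_3 = (9.5 − 1.6)/2 = 3.95 m; q_3 = 1.31 × 1.99 × 3.95 = 10.30 m³/s
w_4 = (11.9 − 6.2)/2 = 2.85 m; q_4 = 1.28 × 2.00 × 2.85 = 7.296 m³/s
w_5 = (17.0 − 9.5)/2 = 3.75 m; q_5 = 0.83 × 1.48 × 3.75 = 4.607 m³/s
Stations 1, 6 contribute zero (depth or velocity is 0).
Q = Σ qᵢ = 24.43 m³/s
= 24.43 × 1000 = 24430 L/s

24400 L/s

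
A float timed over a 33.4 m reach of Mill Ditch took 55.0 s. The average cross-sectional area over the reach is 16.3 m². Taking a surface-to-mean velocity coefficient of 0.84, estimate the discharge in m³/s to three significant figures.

8.31 m³/s

v_surface = L / t̄ = 33.4 / 55 = 0.6073 m/s
v_mean = 0.84 × 0.6073 = 0.5101 m/s
Q = A × v_mean = 16.3 × 0.5101 = 8.315 m³/s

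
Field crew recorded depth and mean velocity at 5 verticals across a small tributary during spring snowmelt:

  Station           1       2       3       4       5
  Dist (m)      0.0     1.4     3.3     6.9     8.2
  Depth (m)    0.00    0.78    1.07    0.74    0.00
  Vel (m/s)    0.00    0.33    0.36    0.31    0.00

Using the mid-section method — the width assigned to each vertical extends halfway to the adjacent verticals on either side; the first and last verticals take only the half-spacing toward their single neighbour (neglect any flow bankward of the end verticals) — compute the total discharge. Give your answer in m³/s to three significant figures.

2.05 m³/s

w_2 = (3.3 − 0.0)/2 = 1.65 m; q_2 = 0.33 × 0.78 × 1.65 = 0.4247 m³/s
w_3 = (6.9 − 1.4)/2 = 2.75 m; q_3 = 0.36 × 1.07 × 2.75 = 1.059 m³/s
w_4 = (8.2 − 3.3)/2 = 2.45 m; q_4 = 0.31 × 0.74 × 2.45 = 0.5620 m³/s
Stations 1, 5 contribute zero (depth or velocity is 0).
Q = Σ qᵢ = 2.046 m³/s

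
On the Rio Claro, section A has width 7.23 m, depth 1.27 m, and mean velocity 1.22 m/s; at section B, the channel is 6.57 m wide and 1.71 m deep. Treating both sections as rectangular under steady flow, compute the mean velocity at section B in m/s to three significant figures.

0.997 m/s

Q = A₁V₁ = (7.23×1.27) × 1.22 = 11.20 m³/s
A₂ = 6.57 × 1.71 = 11.23 m²
V₂ = Q/A₂ = 11.20/11.23 = 0.9971 m/s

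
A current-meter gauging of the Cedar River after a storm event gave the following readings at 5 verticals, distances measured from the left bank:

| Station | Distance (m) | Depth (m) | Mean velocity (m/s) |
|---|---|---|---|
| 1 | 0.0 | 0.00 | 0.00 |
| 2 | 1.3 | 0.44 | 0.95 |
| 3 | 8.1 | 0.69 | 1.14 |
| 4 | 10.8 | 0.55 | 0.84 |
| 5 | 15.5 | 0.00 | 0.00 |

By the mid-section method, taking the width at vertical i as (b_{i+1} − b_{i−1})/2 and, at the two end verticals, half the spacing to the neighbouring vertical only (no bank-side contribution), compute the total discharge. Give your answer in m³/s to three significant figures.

7.14 m³/s

w_2 = (8.1 − 0.0)/2 = 4.05 m; q_2 = 0.95 × 0.44 × 4.05 = 1.693 m³/s
w_3 = (10.8 − 1.3)/2 = 4.75 m; q_3 = 1.14 × 0.69 × 4.75 = 3.736 m³/s
w_4 = (15.5 − 8.1)/2 = 3.7 m; q_4 = 0.84 × 0.55 × 3.7 = 1.709 m³/s
Stations 1, 5 contribute zero (depth or velocity is 0).
Q = Σ qᵢ = 7.139 m³/s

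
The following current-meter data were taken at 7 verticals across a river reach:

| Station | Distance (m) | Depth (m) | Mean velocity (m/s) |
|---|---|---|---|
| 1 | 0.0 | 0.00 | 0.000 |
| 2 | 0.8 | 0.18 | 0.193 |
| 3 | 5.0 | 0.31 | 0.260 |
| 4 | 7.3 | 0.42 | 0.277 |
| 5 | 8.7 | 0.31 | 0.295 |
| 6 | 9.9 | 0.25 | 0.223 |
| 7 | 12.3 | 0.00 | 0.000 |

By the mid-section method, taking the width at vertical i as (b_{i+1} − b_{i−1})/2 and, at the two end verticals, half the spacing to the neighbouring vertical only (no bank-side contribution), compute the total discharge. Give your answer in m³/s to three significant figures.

0.783 m³/s

w_2 = (5.0 − 0.0)/2 = 2.5 m; q_2 = 0.193 × 0.18 × 2.5 = 0.08685 m³/s
w_3 = (7.3 − 0.8)/2 = 3.25 m; q_3 = 0.260 × 0.31 × 3.25 = 0.2620 m³/s
w_4 = (8.7 − 5.0)/2 = 1.85 m; q_4 = 0.277 × 0.42 × 1.85 = 0.2152 m³/s
w_5 = (9.9 − 7.3)/2 = 1.3 m; q_5 = 0.295 × 0.31 × 1.3 = 0.1189 m³/s
w_6 = (12.3 − 8.7)/2 = 1.8 m; q_6 = 0.223 × 0.25 × 1.8 = 0.1004 m³/s
Stations 1, 7 contribute zero (depth or velocity is 0).
Q = Σ qᵢ = 0.7833 m³/s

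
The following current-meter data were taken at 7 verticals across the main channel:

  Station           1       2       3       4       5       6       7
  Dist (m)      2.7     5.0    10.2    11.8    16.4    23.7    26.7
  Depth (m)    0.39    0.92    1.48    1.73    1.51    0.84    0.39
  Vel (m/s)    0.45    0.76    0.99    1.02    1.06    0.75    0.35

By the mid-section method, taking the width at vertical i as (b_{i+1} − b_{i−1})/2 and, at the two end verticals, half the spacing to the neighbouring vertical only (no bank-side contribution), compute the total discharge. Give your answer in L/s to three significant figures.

26200 L/s

w_1 = (5.0 − 2.7)/2 = 1.15 m; q_1 = 0.45 × 0.39 × 1.15 = 0.2018 m³/s
w_2 = (10.2 − 2.7)/2 = 3.75 m; q_2 = 0.76 × 0.92 × 3.75 = 2.622 m³/s
w_3 = (11.8 − 5.0)/2 = 3.4 m; q_3 = 0.99 × 1.48 × 3.4 = 4.982 m³/s
w_4 = (16.4 − 10.2)/2 = 3.1 m; q_4 = 1.02 × 1.73 × 3.1 = 5.470 m³/s
w_5 = (23.7 − 11.8)/2 = 5.95 m; q_5 = 1.06 × 1.51 × 5.95 = 9.524 m³/s
w_6 = (26.7 − 16.4)/2 = 5.15 m; q_6 = 0.75 × 0.84 × 5.15 = 3.245 m³/s
w_7 = (26.7 − 23.7)/2 = 1.5 m; q_7 = 0.35 × 0.39 × 1.5 = 0.2048 m³/s
Q = Σ qᵢ = 26.25 m³/s
= 26.25 × 1000 = 26250 L/s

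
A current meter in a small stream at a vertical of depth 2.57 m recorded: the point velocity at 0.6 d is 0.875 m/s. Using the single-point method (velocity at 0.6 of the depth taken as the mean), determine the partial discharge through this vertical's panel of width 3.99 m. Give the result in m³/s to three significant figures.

8.97 m³/s

v̄ = v₀.₆ = 0.875 m/s
q = v̄ × d × w = 0.8750 × 2.57 × 3.99 = 8.973 m³/s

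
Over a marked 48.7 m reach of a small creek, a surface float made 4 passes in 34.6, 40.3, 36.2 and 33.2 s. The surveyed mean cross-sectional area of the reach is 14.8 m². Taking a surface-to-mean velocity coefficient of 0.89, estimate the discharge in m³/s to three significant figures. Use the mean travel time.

17.8 m³/s

t̄ = (34.6 + 40.3 + 36.2 + 33.2) / 4 = 36.075 s
v_surface = L / t̄ = 48.7 / 36.075 = 1.350 m/s
v_mean = 0.89 × 1.350 = 1.201 m/s
Q = A × v_mean = 14.8 × 1.201 = 17.78 m³/s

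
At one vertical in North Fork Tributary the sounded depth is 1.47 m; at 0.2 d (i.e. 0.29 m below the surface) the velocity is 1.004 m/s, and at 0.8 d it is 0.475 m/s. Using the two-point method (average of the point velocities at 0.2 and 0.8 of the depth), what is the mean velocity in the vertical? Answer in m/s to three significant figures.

0.740 m/s

v̄ = (1.004 + 0.475) / 2 = 0.7395 m/s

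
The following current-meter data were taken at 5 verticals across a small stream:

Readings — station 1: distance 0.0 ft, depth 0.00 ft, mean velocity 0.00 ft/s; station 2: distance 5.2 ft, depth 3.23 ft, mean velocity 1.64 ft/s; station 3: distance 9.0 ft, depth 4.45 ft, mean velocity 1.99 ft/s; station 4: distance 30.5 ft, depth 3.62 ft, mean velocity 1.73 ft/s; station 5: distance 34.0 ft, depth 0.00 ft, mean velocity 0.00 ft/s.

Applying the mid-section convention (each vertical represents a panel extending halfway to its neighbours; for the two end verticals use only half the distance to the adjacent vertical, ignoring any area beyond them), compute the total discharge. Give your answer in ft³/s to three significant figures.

214 ft³/s

w_2 = (9.0 − 0.0)/2 = 4.5 ft; q_2 = 1.64 × 3.23 × 4.5 = 23.84 ft³/s
w_3 = (30.5 − 5.2)/2 = 12.65 ft; q_3 = 1.99 × 4.45 × 12.65 = 112.0 ft³/s
w_4 = (34.0 − 9.0)/2 = 12.5 ft; q_4 = 1.73 × 3.62 × 12.5 = 78.28 ft³/s
Stations 1, 5 contribute zero (depth or velocity is 0).
Q = Σ qᵢ = 214.1 ft³/s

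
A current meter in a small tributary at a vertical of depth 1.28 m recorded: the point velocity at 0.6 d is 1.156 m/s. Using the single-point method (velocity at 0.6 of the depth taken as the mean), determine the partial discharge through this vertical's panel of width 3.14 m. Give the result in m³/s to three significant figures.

4.65 m³/s

v̄ = v₀.₆ = 1.156 m/s
q = v̄ × d × w = 1.156 × 1.28 × 3.14 = 4.646 m³/s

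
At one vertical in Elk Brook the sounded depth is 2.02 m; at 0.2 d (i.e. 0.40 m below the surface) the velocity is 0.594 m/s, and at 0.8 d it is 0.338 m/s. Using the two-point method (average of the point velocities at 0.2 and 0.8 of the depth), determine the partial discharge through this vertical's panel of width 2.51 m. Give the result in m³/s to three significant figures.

2.36 m³/s

v̄ = (0.594 + 0.338) / 2 = 0.4660 m/s
q = v̄ × d × w = 0.4660 × 2.02 × 2.51 = 2.363 m³/s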